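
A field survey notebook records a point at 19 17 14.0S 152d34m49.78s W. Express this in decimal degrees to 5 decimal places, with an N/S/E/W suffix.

19.28722° S, 152.58049° W

Lat: 19° + 17/60 + 14/3600 = 19 + 0.283333 + 0.003889 = 19.287222
λ: 34′ + 49.78″ = 34.82967′; 152 + 34.82967/60 = 152.580494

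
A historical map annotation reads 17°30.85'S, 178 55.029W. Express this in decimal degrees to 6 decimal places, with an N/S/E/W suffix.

Lat: 17 + 30.85/60 = 17.5141667
λ: 55.029′ = 0.917150°; total 178.9171500

17.514167° S, 178.917150° W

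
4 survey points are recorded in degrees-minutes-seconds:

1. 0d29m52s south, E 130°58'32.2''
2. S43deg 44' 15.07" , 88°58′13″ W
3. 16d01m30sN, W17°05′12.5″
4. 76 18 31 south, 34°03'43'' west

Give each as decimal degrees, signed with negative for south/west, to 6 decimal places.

Point 1:
  Latitude: 0 + 29/60 + 52/3600 = 0.4977778
  S → negative
  λ: 130 + 58/60 + 32.2/3600 = 130.9756111
  E → positive
Point 2:
  Lat: 43 + 44/60 + 15.07/3600 = 43.7375194
  S ⇒ negate
  Lon: 88 + 58/60 + 13/3600 = 88.9702778
  W ⇒ negate
Point 3:
  Lat: 16° + 1/60 + 30/3600 = 16 + 0.016667 + 0.008333 = 16.0250000
  N → positive
  Longitude: 5′ + 12.5″ = 5.20833′; 17 + 5.20833/60 = 17.0868056
  W → negative
Point 4:
  φ: 18′ + 31″ = 18.51667′; 76 + 18.51667/60 = 76.3086111
  S ⇒ negate
  λ: 3′ + 43″ = 3.71667′; 34 + 3.71667/60 = 34.0619444
  hemisphere W, so the sign is −

1. -0.497778, 130.975611
2. -43.737519, -88.970278
3. 16.025000, -17.086806
4. -76.308611, -34.061944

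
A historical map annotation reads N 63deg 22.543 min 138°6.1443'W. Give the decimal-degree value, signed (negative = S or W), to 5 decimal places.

Latitude: 63 + 22.543/60 = 63.375717
N ⇒ keep positive
Longitude: 6.1443′ = 0.102405°; total 138.102405
W ⇒ negate

63.37572, -138.10241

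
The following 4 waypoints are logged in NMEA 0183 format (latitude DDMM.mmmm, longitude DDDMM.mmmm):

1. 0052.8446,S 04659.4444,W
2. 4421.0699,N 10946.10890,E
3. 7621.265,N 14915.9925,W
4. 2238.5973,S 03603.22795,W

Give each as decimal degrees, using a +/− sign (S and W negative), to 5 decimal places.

1. -0.88074, -46.99074
2. 44.35117, 109.76848
3. 76.35442, -149.26654
4. -22.64329, -36.05380

Point 1:
  Latitude: split at 2 digits → 00° and 52.8446′; 0 + 52.8446/60 = 0.880743
  hemisphere S, so the sign is −
  Lon: degrees = first 3 digits = 46, minutes = 59.4444; 46 + 59.4444/60 = 46.990740
  hemisphere W, so the sign is −
Point 2:
  Lat: split at 2 digits → 44° and 21.0699′; 44 + 21.0699/60 = 44.351165
  N → positive
  λ: degrees = first 3 digits = 109, minutes = 46.1089; 109 + 46.1089/60 = 109.768482
  E ⇒ keep positive
Point 3:
  Lat: degrees = first 2 digits = 76, minutes = 21.265; 76 + 21.265/60 = 76.354417
  N ⇒ keep positive
  λ: split at 3 digits → 149° and 15.9925′; 149 + 15.9925/60 = 149.266542
  W → negative
Point 4:
  Lat: degrees = first 2 digits = 22, minutes = 38.5973; 22 + 38.5973/60 = 22.643288
  hemisphere S, so the sign is −
  Lon: degrees = first 3 digits = 36, minutes = 3.22795; 36 + 3.22795/60 = 36.053799
  W ⇒ negate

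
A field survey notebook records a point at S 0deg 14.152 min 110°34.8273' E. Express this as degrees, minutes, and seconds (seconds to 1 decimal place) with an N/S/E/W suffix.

0°14′9.1″ S, 110°34′49.6″ E

Latitude: fractional minutes 0.15200 × 60 = 9.120″
λ: fractional minutes 0.82730 × 60 = 49.638″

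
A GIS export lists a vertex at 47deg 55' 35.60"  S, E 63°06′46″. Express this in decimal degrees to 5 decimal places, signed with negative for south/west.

-47.92656, 63.11278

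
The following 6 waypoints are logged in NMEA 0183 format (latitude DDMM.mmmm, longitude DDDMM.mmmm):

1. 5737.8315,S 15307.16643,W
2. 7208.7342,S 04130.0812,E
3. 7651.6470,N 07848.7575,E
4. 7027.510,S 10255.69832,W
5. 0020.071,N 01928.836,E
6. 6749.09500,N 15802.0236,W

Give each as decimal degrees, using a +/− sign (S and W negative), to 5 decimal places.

Point 1:
  Latitude: degrees = first 2 digits = 57, minutes = 37.8315; 57 + 37.8315/60 = 57.630525
  hemisphere S, so the sign is −
  Longitude: split at 3 digits → 153° and 7.16643′; 153 + 7.16643/60 = 153.119441
  W ⇒ negate
Point 2:
  φ: split at 2 digits → 72° and 8.7342′; 72 + 8.7342/60 = 72.145570
  S → negative
  λ: degrees = first 3 digits = 41, minutes = 30.0812; 41 + 30.0812/60 = 41.501353
  E → positive
Point 3:
  Lat: split at 2 digits → 76° and 51.647′; 76 + 51.647/60 = 76.860783
  N ⇒ keep positive
  Lon: split at 3 digits → 078° and 48.7575′; 78 + 48.7575/60 = 78.812625
  E → positive
Point 4:
  Latitude: degrees = first 2 digits = 70, minutes = 27.51; 70 + 27.51/60 = 70.458500
  S ⇒ negate
  Lon: degrees = first 3 digits = 102, minutes = 55.69832; 102 + 55.69832/60 = 102.928305
  W ⇒ negate
Point 5:
  φ: degrees = first 2 digits = 0, minutes = 20.071; 0 + 20.071/60 = 0.334517
  N → positive
  Longitude: split at 3 digits → 019° and 28.836′; 19 + 28.836/60 = 19.480600
  E → positive
Point 6:
  φ: degrees = first 2 digits = 67, minutes = 49.095; 67 + 49.095/60 = 67.818250
  N → positive
  λ: split at 3 digits → 158° and 2.0236′; 158 + 2.0236/60 = 158.033727
  hemisphere W, so the sign is −

1. -57.63053, -153.11944
2. -72.14557, 41.50135
3. 76.86078, 78.81263
4. -70.45850, -102.92831
5. 0.33452, 19.48060
6. 67.81825, -158.03373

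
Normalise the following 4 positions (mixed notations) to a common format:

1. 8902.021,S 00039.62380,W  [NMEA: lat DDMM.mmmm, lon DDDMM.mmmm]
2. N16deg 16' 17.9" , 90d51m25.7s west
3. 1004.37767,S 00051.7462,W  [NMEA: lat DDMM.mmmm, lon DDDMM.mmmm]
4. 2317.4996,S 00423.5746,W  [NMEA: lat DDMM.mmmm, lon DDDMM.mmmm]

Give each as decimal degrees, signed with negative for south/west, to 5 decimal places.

1. -89.03368, -0.66040
2. 16.27164, -90.85714
3. -10.07296, -0.86244
4. -23.29166, -4.39291

Point 1:
  Latitude: degrees = first 2 digits = 89, minutes = 2.021; 89 + 2.021/60 = 89.033683
  S ⇒ negate
  Longitude: degrees = first 3 digits = 0, minutes = 39.6238; 0 + 39.6238/60 = 0.660397
  hemisphere W, so the sign is −
Point 2:
  Latitude: 16′ + 17.9″ = 16.29833′; 16 + 16.29833/60 = 16.271639
  N ⇒ keep positive
  Longitude: 90° + 51/60 + 25.7/3600 = 90 + 0.850000 + 0.007139 = 90.857139
  W → negative
Point 3:
  φ: degrees = first 2 digits = 10, minutes = 4.37767; 10 + 4.37767/60 = 10.072961
  hemisphere S, so the sign is −
  Lon: degrees = first 3 digits = 0, minutes = 51.7462; 0 + 51.7462/60 = 0.862437
  W → negative
Point 4:
  Lat: split at 2 digits → 23° and 17.4996′; 23 + 17.4996/60 = 23.291660
  S → negative
  Lon: degrees = first 3 digits = 4, minutes = 23.5746; 4 + 23.5746/60 = 4.392910
  W ⇒ negate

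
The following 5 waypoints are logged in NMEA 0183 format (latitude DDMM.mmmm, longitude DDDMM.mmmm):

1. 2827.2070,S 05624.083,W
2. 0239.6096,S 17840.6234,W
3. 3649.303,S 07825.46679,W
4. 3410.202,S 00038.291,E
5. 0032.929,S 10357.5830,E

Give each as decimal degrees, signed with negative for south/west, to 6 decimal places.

Point 1:
  Lat: degrees = first 2 digits = 28, minutes = 27.207; 28 + 27.207/60 = 28.4534500
  hemisphere S, so the sign is −
  Lon: degrees = first 3 digits = 56, minutes = 24.083; 56 + 24.083/60 = 56.4013833
  W → negative
Point 2:
  φ: split at 2 digits → 02° and 39.6096′; 2 + 39.6096/60 = 2.6601600
  S → negative
  Longitude: degrees = first 3 digits = 178, minutes = 40.6234; 178 + 40.6234/60 = 178.6770567
  hemisphere W, so the sign is −
Point 3:
  Lat: degrees = first 2 digits = 36, minutes = 49.303; 36 + 49.303/60 = 36.8217167
  hemisphere S, so the sign is −
  λ: degrees = first 3 digits = 78, minutes = 25.46679; 78 + 25.46679/60 = 78.4244465
  W → negative
Point 4:
  Lat: split at 2 digits → 34° and 10.202′; 34 + 10.202/60 = 34.1700333
  S → negative
  λ: split at 3 digits → 000° and 38.291′; 0 + 38.291/60 = 0.6381833
  E ⇒ keep positive
Point 5:
  Lat: split at 2 digits → 00° and 32.929′; 0 + 32.929/60 = 0.5488167
  S ⇒ negate
  Lon: degrees = first 3 digits = 103, minutes = 57.583; 103 + 57.583/60 = 103.9597167
  E ⇒ keep positive

1. -28.453450, -56.401383
2. -2.660160, -178.677057
3. -36.821717, -78.424447
4. -34.170033, 0.638183
5. -0.548817, 103.959717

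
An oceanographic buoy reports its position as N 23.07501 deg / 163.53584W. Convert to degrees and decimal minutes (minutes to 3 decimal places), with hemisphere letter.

23° 4.501′ N, 163° 32.150′ W

Lat: 23° + 0.075010 × 60 = 23° 4.50060′
λ: 163° + 0.535840 × 60 = 163° 32.15040′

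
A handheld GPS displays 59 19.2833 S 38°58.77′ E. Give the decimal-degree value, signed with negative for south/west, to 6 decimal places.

-59.321388, 38.979500

φ: 59 + 19.2833/60 = 59.3213883
hemisphere S, so the sign is −
λ: 58.77′ = 0.979500°; total 38.9795000
E → positive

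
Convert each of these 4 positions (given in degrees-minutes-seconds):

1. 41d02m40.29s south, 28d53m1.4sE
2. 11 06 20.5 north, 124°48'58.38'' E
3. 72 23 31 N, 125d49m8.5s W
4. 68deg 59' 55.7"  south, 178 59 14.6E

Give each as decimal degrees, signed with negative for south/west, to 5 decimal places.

1. -41.04453, 28.88372
2. 11.10569, 124.81622
3. 72.39194, -125.81903
4. -68.99881, 178.98739

Point 1:
  Lat: 2′ + 40.29″ = 2.67150′; 41 + 2.67150/60 = 41.044525
  hemisphere S, so the sign is −
  Lon: 28° + 53/60 + 1.4/3600 = 28 + 0.883333 + 0.000389 = 28.883722
  E → positive
Point 2:
  φ: 11 + 6/60 + 20.5/3600 = 11.105694
  N → positive
  λ: 124 + 48/60 + 58.38/3600 = 124.816217
  E → positive
Point 3:
  φ: 72 + 23/60 + 31/3600 = 72.391944
  N → positive
  λ: 125 + 49/60 + 8.5/3600 = 125.819028
  W ⇒ negate
Point 4:
  Latitude: 68° + 59/60 + 55.7/3600 = 68 + 0.983333 + 0.015472 = 68.998806
  S → negative
  λ: 59′ + 14.6″ = 59.24333′; 178 + 59.24333/60 = 178.987389
  E ⇒ keep positive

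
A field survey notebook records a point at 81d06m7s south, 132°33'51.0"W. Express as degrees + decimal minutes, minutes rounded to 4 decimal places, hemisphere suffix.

φ: seconds/60 = 0.11667; minutes = 6 + 0.11667 = 6.116667
Longitude: 33 + 51/60 = 33.850000′

81° 6.1167′ S, 132° 33.8500′ W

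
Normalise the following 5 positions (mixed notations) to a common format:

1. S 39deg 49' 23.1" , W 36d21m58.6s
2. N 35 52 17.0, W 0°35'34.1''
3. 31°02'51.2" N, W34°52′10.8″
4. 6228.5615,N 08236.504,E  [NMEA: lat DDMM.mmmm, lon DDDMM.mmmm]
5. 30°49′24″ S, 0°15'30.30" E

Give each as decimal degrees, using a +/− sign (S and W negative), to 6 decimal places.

Point 1:
  Lat: 49′ + 23.1″ = 49.38500′; 39 + 49.38500/60 = 39.8230833
  hemisphere S, so the sign is −
  Lon: 36° + 21/60 + 58.6/3600 = 36 + 0.350000 + 0.016278 = 36.3662778
  hemisphere W, so the sign is −
Point 2:
  Lat: 52′ + 17″ = 52.28333′; 35 + 52.28333/60 = 35.8713889
  N → positive
  λ: 0 + 35/60 + 34.1/3600 = 0.5928056
  W → negative
Point 3:
  φ: 31 + 2/60 + 51.2/3600 = 31.0475556
  N → positive
  Lon: 34° + 52/60 + 10.8/3600 = 34 + 0.866667 + 0.003000 = 34.8696667
  W ⇒ negate
Point 4:
  Lat: degrees = first 2 digits = 62, minutes = 28.5615; 62 + 28.5615/60 = 62.4760250
  N ⇒ keep positive
  λ: degrees = first 3 digits = 82, minutes = 36.504; 82 + 36.504/60 = 82.6084000
  E → positive
Point 5:
  Latitude: 30° + 49/60 + 24/3600 = 30 + 0.816667 + 0.006667 = 30.8233333
  S ⇒ negate
  Longitude: 0° + 15/60 + 30.3/3600 = 0 + 0.250000 + 0.008417 = 0.2584167
  E ⇒ keep positive

1. -39.823083, -36.366278
2. 35.871389, -0.592806
3. 31.047556, -34.869667
4. 62.476025, 82.608400
5. -30.823333, 0.258417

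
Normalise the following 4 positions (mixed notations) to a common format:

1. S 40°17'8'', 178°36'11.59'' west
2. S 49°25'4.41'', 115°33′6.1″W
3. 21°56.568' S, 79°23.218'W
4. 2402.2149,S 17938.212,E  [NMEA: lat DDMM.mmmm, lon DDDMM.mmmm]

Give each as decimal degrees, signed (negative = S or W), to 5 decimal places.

1. -40.28556, -178.60322
2. -49.41789, -115.55169
3. -21.94280, -79.38697
4. -24.03692, 179.63687

Point 1:
  φ: 40° + 17/60 + 8/3600 = 40 + 0.283333 + 0.002222 = 40.285556
  S ⇒ negate
  λ: 178° + 36/60 + 11.59/3600 = 178 + 0.600000 + 0.003219 = 178.603219
  W ⇒ negate
Point 2:
  Lat: 49 + 25/60 + 4.41/3600 = 49.417892
  hemisphere S, so the sign is −
  λ: 33′ + 6.1″ = 33.10167′; 115 + 33.10167/60 = 115.551694
  hemisphere W, so the sign is −
Point 3:
  Lat: 21 + 56.568/60 = 21.942800
  hemisphere S, so the sign is −
  Longitude: 79 + 23.218/60 = 79.386967
  hemisphere W, so the sign is −
Point 4:
  φ: degrees = first 2 digits = 24, minutes = 2.2149; 24 + 2.2149/60 = 24.036915
  S → negative
  Lon: split at 3 digits → 179° and 38.212′; 179 + 38.212/60 = 179.636867
  E → positive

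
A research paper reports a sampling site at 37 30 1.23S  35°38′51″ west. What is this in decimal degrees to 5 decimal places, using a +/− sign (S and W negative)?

-37.50034, -35.64750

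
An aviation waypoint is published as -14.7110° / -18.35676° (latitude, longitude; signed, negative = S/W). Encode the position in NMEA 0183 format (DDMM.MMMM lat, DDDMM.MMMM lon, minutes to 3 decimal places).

1442.660,S / 01821.406,W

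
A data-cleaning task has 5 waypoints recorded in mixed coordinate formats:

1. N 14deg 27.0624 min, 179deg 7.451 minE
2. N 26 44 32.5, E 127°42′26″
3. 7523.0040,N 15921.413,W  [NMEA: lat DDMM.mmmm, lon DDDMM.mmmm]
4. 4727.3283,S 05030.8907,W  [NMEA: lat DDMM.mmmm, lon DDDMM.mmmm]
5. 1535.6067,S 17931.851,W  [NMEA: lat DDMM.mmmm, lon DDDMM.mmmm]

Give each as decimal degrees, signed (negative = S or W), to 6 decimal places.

1. 14.451040, 179.124183
2. 26.742361, 127.707222
3. 75.383400, -159.356883
4. -47.455472, -50.514845
5. -15.593445, -179.530850

Point 1:
  φ: 27.0624′ = 0.451040°; total 14.4510400
  N ⇒ keep positive
  Lon: 179 + 7.451/60 = 179.1241833
  E → positive
Point 2:
  Lat: 44′ + 32.5″ = 44.54167′; 26 + 44.54167/60 = 26.7423611
  N ⇒ keep positive
  Lon: 42′ + 26″ = 42.43333′; 127 + 42.43333/60 = 127.7072222
  E ⇒ keep positive
Point 3:
  Lat: degrees = first 2 digits = 75, minutes = 23.004; 75 + 23.004/60 = 75.3834000
  N → positive
  λ: degrees = first 3 digits = 159, minutes = 21.413; 159 + 21.413/60 = 159.3568833
  W → negative
Point 4:
  φ: split at 2 digits → 47° and 27.3283′; 47 + 27.3283/60 = 47.4554717
  S → negative
  Lon: split at 3 digits → 050° and 30.8907′; 50 + 30.8907/60 = 50.5148450
  W → negative
Point 5:
  Latitude: split at 2 digits → 15° and 35.6067′; 15 + 35.6067/60 = 15.5934450
  S ⇒ negate
  λ: split at 3 digits → 179° and 31.851′; 179 + 31.851/60 = 179.5308500
  hemisphere W, so the sign is −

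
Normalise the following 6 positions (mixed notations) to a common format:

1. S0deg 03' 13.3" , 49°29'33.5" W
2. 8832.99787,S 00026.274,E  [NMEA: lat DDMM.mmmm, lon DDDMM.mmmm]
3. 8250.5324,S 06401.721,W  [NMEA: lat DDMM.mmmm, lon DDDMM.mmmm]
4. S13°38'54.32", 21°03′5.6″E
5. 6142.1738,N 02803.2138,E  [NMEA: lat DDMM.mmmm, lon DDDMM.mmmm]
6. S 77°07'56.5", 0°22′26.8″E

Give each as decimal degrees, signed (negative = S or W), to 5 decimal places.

Point 1:
  Latitude: 0° + 3/60 + 13.3/3600 = 0 + 0.050000 + 0.003694 = 0.053694
  S → negative
  λ: 49 + 29/60 + 33.5/3600 = 49.492639
  W ⇒ negate
Point 2:
  Lat: split at 2 digits → 88° and 32.99787′; 88 + 32.99787/60 = 88.549965
  S ⇒ negate
  Lon: degrees = first 3 digits = 0, minutes = 26.274; 0 + 26.274/60 = 0.437900
  E → positive
Point 3:
  φ: degrees = first 2 digits = 82, minutes = 50.5324; 82 + 50.5324/60 = 82.842207
  S → negative
  Longitude: split at 3 digits → 064° and 1.721′; 64 + 1.721/60 = 64.028683
  hemisphere W, so the sign is −
Point 4:
  Lat: 13 + 38/60 + 54.32/3600 = 13.648422
  hemisphere S, so the sign is −
  λ: 21 + 3/60 + 5.6/3600 = 21.051556
  E ⇒ keep positive
Point 5:
  Lat: split at 2 digits → 61° and 42.1738′; 61 + 42.1738/60 = 61.702897
  N → positive
  λ: split at 3 digits → 028° and 3.2138′; 28 + 3.2138/60 = 28.053563
  E ⇒ keep positive
Point 6:
  φ: 77° + 7/60 + 56.5/3600 = 77 + 0.116667 + 0.015694 = 77.132361
  S → negative
  λ: 0 + 22/60 + 26.8/3600 = 0.374111
  E → positive

1. -0.05369, -49.49264
2. -88.54996, 0.43790
3. -82.84221, -64.02868
4. -13.64842, 21.05156
5. 61.70290, 28.05356
6. -77.13236, 0.37411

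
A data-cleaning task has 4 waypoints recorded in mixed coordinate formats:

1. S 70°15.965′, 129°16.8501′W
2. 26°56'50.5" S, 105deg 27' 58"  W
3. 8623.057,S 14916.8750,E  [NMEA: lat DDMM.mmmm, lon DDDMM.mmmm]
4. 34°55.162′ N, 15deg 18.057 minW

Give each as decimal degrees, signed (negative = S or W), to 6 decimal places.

1. -70.266083, -129.280835
2. -26.947361, -105.466111
3. -86.384283, 149.281250
4. 34.919367, -15.300950

Point 1:
  Latitude: 15.965′ = 0.266083°; total 70.2660833
  S → negative
  Longitude: 16.8501′ = 0.280835°; total 129.2808350
  W → negative
Point 2:
  Lat: 56′ + 50.5″ = 56.84167′; 26 + 56.84167/60 = 26.9473611
  hemisphere S, so the sign is −
  Lon: 27′ + 58″ = 27.96667′; 105 + 27.96667/60 = 105.4661111
  W ⇒ negate
Point 3:
  φ: split at 2 digits → 86° and 23.057′; 86 + 23.057/60 = 86.3842833
  hemisphere S, so the sign is −
  λ: split at 3 digits → 149° and 16.875′; 149 + 16.875/60 = 149.2812500
  E ⇒ keep positive
Point 4:
  Latitude: 34 + 55.162/60 = 34.9193667
  N ⇒ keep positive
  Lon: 18.057′ = 0.300950°; total 15.3009500
  W ⇒ negate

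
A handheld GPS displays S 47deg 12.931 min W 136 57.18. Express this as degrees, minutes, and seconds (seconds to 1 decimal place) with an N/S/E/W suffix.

Lat: 12.93100′ → 12′ and 0.93100 × 60 = 55.860″
λ: fractional minutes 0.18000 × 60 = 10.800″

47°12′55.9″ S, 136°57′10.8″ W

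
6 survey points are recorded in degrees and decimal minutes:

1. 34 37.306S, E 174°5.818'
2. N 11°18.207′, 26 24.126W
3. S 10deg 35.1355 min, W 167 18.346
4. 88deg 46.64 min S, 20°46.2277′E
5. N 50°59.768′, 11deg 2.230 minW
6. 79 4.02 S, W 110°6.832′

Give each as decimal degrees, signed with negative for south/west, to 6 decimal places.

Point 1:
  φ: 37.306′ = 0.621767°; total 34.6217667
  hemisphere S, so the sign is −
  Lon: 174 + 5.818/60 = 174.0969667
  E ⇒ keep positive
Point 2:
  φ: 18.207′ = 0.303450°; total 11.3034500
  N ⇒ keep positive
  λ: 24.126′ = 0.402100°; total 26.4021000
  W → negative
Point 3:
  φ: 10 + 35.1355/60 = 10.5855917
  hemisphere S, so the sign is −
  Longitude: 167 + 18.346/60 = 167.3057667
  W ⇒ negate
Point 4:
  Lat: 46.64′ = 0.777333°; total 88.7773333
  S → negative
  λ: 46.2277′ = 0.770462°; total 20.7704617
  E → positive
Point 5:
  φ: 59.768′ = 0.996133°; total 50.9961333
  N ⇒ keep positive
  Lon: 11 + 2.23/60 = 11.0371667
  hemisphere W, so the sign is −
Point 6:
  Lat: 79 + 4.02/60 = 79.0670000
  S → negative
  Lon: 6.832′ = 0.113867°; total 110.1138667
  hemisphere W, so the sign is −

1. -34.621767, 174.096967
2. 11.303450, -26.402100
3. -10.585592, -167.305767
4. -88.777333, 20.770462
5. 50.996133, -11.037167
6. -79.067000, -110.113867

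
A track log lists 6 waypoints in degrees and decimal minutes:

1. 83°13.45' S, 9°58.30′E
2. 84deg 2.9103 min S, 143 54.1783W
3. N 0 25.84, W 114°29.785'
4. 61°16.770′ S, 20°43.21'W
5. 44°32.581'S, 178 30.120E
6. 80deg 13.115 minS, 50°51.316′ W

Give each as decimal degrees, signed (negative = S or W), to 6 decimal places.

1. -83.224167, 9.971667
2. -84.048505, -143.902972
3. 0.430667, -114.496417
4. -61.279500, -20.720167
5. -44.543017, 178.502000
6. -80.218583, -50.855267

Point 1:
  Latitude: 83 + 13.45/60 = 83.2241667
  hemisphere S, so the sign is −
  Longitude: 9 + 58.3/60 = 9.9716667
  E → positive
Point 2:
  φ: 84 + 2.9103/60 = 84.0485050
  S → negative
  λ: 54.1783′ = 0.902972°; total 143.9029717
  W ⇒ negate
Point 3:
  φ: 0 + 25.84/60 = 0.4306667
  N → positive
  λ: 114 + 29.785/60 = 114.4964167
  W ⇒ negate
Point 4:
  Latitude: 16.77′ = 0.279500°; total 61.2795000
  S → negative
  Longitude: 43.21′ = 0.720167°; total 20.7201667
  W → negative
Point 5:
  Lat: 44 + 32.581/60 = 44.5430167
  hemisphere S, so the sign is −
  Longitude: 178 + 30.12/60 = 178.5020000
  E → positive
Point 6:
  Lat: 80 + 13.115/60 = 80.2185833
  hemisphere S, so the sign is −
  Lon: 51.316′ = 0.855267°; total 50.8552667
  hemisphere W, so the sign is −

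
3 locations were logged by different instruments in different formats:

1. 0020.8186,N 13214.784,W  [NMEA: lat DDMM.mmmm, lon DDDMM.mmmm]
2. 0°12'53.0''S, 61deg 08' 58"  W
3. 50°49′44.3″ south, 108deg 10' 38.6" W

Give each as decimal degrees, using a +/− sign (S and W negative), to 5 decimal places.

Point 1:
  Lat: split at 2 digits → 00° and 20.8186′; 0 + 20.8186/60 = 0.346977
  N ⇒ keep positive
  λ: degrees = first 3 digits = 132, minutes = 14.784; 132 + 14.784/60 = 132.246400
  hemisphere W, so the sign is −
Point 2:
  φ: 12′ + 53″ = 12.88333′; 0 + 12.88333/60 = 0.214722
  S → negative
  λ: 61° + 8/60 + 58/3600 = 61 + 0.133333 + 0.016111 = 61.149444
  hemisphere W, so the sign is −
Point 3:
  Lat: 49′ + 44.3″ = 49.73833′; 50 + 49.73833/60 = 50.828972
  hemisphere S, so the sign is −
  Longitude: 108 + 10/60 + 38.6/3600 = 108.177389
  W ⇒ negate

1. 0.34698, -132.24640
2. -0.21472, -61.14944
3. -50.82897, -108.17739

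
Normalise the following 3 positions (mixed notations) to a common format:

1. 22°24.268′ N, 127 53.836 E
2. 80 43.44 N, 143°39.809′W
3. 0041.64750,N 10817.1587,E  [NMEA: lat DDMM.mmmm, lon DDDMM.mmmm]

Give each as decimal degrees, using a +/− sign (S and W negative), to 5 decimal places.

Point 1:
  Lat: 22 + 24.268/60 = 22.404467
  N → positive
  Lon: 127 + 53.836/60 = 127.897267
  E → positive
Point 2:
  Latitude: 80 + 43.44/60 = 80.724000
  N → positive
  Longitude: 39.809′ = 0.663483°; total 143.663483
  hemisphere W, so the sign is −
Point 3:
  Latitude: split at 2 digits → 00° and 41.6475′; 0 + 41.6475/60 = 0.694125
  N ⇒ keep positive
  Lon: degrees = first 3 digits = 108, minutes = 17.1587; 108 + 17.1587/60 = 108.285978
  E ⇒ keep positive

1. 22.40447, 127.89727
2. 80.72400, -143.66348
3. 0.69413, 108.28598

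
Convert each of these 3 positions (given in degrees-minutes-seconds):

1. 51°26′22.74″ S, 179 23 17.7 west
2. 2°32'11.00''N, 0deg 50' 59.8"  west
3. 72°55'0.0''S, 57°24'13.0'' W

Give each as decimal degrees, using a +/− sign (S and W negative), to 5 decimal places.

Point 1:
  Lat: 51 + 26/60 + 22.74/3600 = 51.439650
  hemisphere S, so the sign is −
  Lon: 179° + 23/60 + 17.7/3600 = 179 + 0.383333 + 0.004917 = 179.388250
  W → negative
Point 2:
  Latitude: 2 + 32/60 + 11/3600 = 2.536389
  N ⇒ keep positive
  Lon: 0° + 50/60 + 59.8/3600 = 0 + 0.833333 + 0.016611 = 0.849944
  W → negative
Point 3:
  Latitude: 72 + 55/60 + 0/3600 = 72.916667
  hemisphere S, so the sign is −
  λ: 57 + 24/60 + 13/3600 = 57.403611
  W ⇒ negate

1. -51.43965, -179.38825
2. 2.53639, -0.84994
3. -72.91667, -57.40361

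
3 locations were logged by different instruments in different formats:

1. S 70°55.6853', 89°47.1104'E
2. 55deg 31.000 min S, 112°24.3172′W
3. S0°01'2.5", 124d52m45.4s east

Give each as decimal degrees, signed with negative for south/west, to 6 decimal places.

1. -70.928088, 89.785173
2. -55.516667, -112.405287
3. -0.017361, 124.879278

Point 1:
  Latitude: 55.6853′ = 0.928088°; total 70.9280883
  hemisphere S, so the sign is −
  Lon: 89 + 47.1104/60 = 89.7851733
  E ⇒ keep positive
Point 2:
  Latitude: 55 + 31/60 = 55.5166667
  hemisphere S, so the sign is −
  Lon: 24.3172′ = 0.405287°; total 112.4052867
  hemisphere W, so the sign is −
Point 3:
  Latitude: 0° + 1/60 + 2.5/3600 = 0 + 0.016667 + 0.000694 = 0.0173611
  S ⇒ negate
  Longitude: 124 + 52/60 + 45.4/3600 = 124.8792778
  E → positive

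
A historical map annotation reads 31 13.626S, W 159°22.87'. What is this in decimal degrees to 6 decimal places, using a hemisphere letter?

Latitude: 31 + 13.626/60 = 31.2271000
Longitude: 22.87′ = 0.381167°; total 159.3811667

31.227100° S, 159.381167° W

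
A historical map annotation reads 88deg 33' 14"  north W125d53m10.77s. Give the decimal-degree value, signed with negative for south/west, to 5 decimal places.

88.55389, -125.88633

Lat: 88° + 33/60 + 14/3600 = 88 + 0.550000 + 0.003889 = 88.553889
N ⇒ keep positive
λ: 53′ + 10.77″ = 53.17950′; 125 + 53.17950/60 = 125.886325
hemisphere W, so the sign is −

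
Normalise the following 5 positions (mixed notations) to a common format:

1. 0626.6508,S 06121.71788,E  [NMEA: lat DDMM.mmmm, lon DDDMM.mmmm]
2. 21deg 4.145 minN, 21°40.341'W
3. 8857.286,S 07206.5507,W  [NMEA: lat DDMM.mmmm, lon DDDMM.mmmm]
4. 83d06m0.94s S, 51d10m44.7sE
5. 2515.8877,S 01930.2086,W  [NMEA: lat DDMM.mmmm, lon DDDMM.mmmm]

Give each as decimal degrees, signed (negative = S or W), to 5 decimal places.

Point 1:
  Latitude: degrees = first 2 digits = 6, minutes = 26.6508; 6 + 26.6508/60 = 6.444180
  hemisphere S, so the sign is −
  Lon: degrees = first 3 digits = 61, minutes = 21.71788; 61 + 21.71788/60 = 61.361965
  E ⇒ keep positive
Point 2:
  Latitude: 21 + 4.145/60 = 21.069083
  N ⇒ keep positive
  Lon: 40.341′ = 0.672350°; total 21.672350
  W → negative
Point 3:
  φ: split at 2 digits → 88° and 57.286′; 88 + 57.286/60 = 88.954767
  S → negative
  Lon: degrees = first 3 digits = 72, minutes = 6.5507; 72 + 6.5507/60 = 72.109178
  hemisphere W, so the sign is −
Point 4:
  Lat: 83° + 6/60 + 0.94/3600 = 83 + 0.100000 + 0.000261 = 83.100261
  hemisphere S, so the sign is −
  Longitude: 10′ + 44.7″ = 10.74500′; 51 + 10.74500/60 = 51.179083
  E ⇒ keep positive
Point 5:
  Latitude: split at 2 digits → 25° and 15.8877′; 25 + 15.8877/60 = 25.264795
  S ⇒ negate
  Lon: split at 3 digits → 019° and 30.2086′; 19 + 30.2086/60 = 19.503477
  hemisphere W, so the sign is −

1. -6.44418, 61.36196
2. 21.06908, -21.67235
3. -88.95477, -72.10918
4. -83.10026, 51.17908
5. -25.26480, -19.50348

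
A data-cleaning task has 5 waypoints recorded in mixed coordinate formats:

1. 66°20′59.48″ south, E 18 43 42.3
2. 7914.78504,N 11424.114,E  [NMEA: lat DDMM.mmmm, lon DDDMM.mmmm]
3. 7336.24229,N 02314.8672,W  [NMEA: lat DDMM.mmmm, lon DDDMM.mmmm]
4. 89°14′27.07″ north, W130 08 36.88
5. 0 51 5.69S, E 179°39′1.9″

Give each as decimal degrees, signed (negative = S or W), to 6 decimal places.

Point 1:
  φ: 20′ + 59.48″ = 20.99133′; 66 + 20.99133/60 = 66.3498556
  hemisphere S, so the sign is −
  λ: 18° + 43/60 + 42.3/3600 = 18 + 0.716667 + 0.011750 = 18.7284167
  E → positive
Point 2:
  φ: degrees = first 2 digits = 79, minutes = 14.78504; 79 + 14.78504/60 = 79.2464173
  N → positive
  Lon: degrees = first 3 digits = 114, minutes = 24.114; 114 + 24.114/60 = 114.4019000
  E → positive
Point 3:
  Latitude: degrees = first 2 digits = 73, minutes = 36.24229; 73 + 36.24229/60 = 73.6040382
  N ⇒ keep positive
  Lon: split at 3 digits → 023° and 14.8672′; 23 + 14.8672/60 = 23.2477867
  hemisphere W, so the sign is −
Point 4:
  Latitude: 89 + 14/60 + 27.07/3600 = 89.2408528
  N → positive
  λ: 8′ + 36.88″ = 8.61467′; 130 + 8.61467/60 = 130.1435778
  W ⇒ negate
Point 5:
  Latitude: 0° + 51/60 + 5.69/3600 = 0 + 0.850000 + 0.001581 = 0.8515806
  S → negative
  Lon: 179 + 39/60 + 1.9/3600 = 179.6505278
  E → positive

1. -66.349856, 18.728417
2. 79.246417, 114.401900
3. 73.604038, -23.247787
4. 89.240853, -130.143578
5. -0.851581, 179.650528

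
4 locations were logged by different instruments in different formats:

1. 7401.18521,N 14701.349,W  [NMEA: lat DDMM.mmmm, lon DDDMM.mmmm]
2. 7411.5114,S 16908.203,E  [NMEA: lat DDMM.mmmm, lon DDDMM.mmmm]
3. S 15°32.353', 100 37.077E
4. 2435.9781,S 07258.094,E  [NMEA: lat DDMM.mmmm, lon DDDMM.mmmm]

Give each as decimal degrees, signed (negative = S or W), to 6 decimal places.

1. 74.019754, -147.022483
2. -74.191857, 169.136717
3. -15.539217, 100.617950
4. -24.599635, 72.968233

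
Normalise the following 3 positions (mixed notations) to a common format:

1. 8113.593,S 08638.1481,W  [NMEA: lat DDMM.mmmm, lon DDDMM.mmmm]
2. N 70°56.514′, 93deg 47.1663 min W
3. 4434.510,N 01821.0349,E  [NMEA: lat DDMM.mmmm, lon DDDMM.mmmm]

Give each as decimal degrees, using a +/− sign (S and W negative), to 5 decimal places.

1. -81.22655, -86.63580
2. 70.94190, -93.78611
3. 44.57517, 18.35058

Point 1:
  Latitude: split at 2 digits → 81° and 13.593′; 81 + 13.593/60 = 81.226550
  hemisphere S, so the sign is −
  Longitude: degrees = first 3 digits = 86, minutes = 38.1481; 86 + 38.1481/60 = 86.635802
  W ⇒ negate
Point 2:
  φ: 56.514′ = 0.941900°; total 70.941900
  N ⇒ keep positive
  Lon: 47.1663′ = 0.786105°; total 93.786105
  hemisphere W, so the sign is −
Point 3:
  Latitude: degrees = first 2 digits = 44, minutes = 34.51; 44 + 34.51/60 = 44.575167
  N ⇒ keep positive
  λ: degrees = first 3 digits = 18, minutes = 21.0349; 18 + 21.0349/60 = 18.350582
  E → positive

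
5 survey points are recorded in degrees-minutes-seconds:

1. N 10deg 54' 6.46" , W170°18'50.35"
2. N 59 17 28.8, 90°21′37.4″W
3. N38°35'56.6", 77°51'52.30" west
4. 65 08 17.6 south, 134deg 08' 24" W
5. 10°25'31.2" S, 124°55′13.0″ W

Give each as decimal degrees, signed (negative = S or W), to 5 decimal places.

Point 1:
  Latitude: 54′ + 6.46″ = 54.10767′; 10 + 54.10767/60 = 10.901794
  N ⇒ keep positive
  Lon: 170 + 18/60 + 50.35/3600 = 170.313986
  hemisphere W, so the sign is −
Point 2:
  Lat: 59° + 17/60 + 28.8/3600 = 59 + 0.283333 + 0.008000 = 59.291333
  N → positive
  λ: 90 + 21/60 + 37.4/3600 = 90.360389
  W → negative
Point 3:
  φ: 38 + 35/60 + 56.6/3600 = 38.599056
  N ⇒ keep positive
  Lon: 51′ + 52.3″ = 51.87167′; 77 + 51.87167/60 = 77.864528
  W → negative
Point 4:
  Lat: 65° + 8/60 + 17.6/3600 = 65 + 0.133333 + 0.004889 = 65.138222
  S → negative
  λ: 134 + 8/60 + 24/3600 = 134.140000
  hemisphere W, so the sign is −
Point 5:
  Latitude: 10° + 25/60 + 31.2/3600 = 10 + 0.416667 + 0.008667 = 10.425333
  hemisphere S, so the sign is −
  λ: 124° + 55/60 + 13/3600 = 124 + 0.916667 + 0.003611 = 124.920278
  hemisphere W, so the sign is −

1. 10.90179, -170.31399
2. 59.29133, -90.36039
3. 38.59906, -77.86453
4. -65.13822, -134.14000
5. -10.42533, -124.92028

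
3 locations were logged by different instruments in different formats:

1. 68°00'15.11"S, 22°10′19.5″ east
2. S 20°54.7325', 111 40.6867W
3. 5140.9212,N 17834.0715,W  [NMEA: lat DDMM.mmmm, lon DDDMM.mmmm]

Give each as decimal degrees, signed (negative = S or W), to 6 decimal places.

1. -68.004197, 22.172083
2. -20.912208, -111.678112
3. 51.682020, -178.567858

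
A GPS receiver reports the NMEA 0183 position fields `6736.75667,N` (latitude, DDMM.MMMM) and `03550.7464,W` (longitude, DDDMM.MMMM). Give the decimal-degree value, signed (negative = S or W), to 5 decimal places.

67.61261, -35.84577

φ: degrees = first 2 digits = 67, minutes = 36.75667; 67 + 36.75667/60 = 67.612611
N ⇒ keep positive
Lon: degrees = first 3 digits = 35, minutes = 50.7464; 35 + 50.7464/60 = 35.845773
W → negative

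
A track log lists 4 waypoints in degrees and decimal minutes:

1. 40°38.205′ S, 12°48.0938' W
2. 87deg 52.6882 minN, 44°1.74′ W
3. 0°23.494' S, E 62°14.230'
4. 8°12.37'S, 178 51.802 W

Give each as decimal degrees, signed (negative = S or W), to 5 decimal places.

Point 1:
  Lat: 38.205′ = 0.636750°; total 40.636750
  S ⇒ negate
  Longitude: 48.0938′ = 0.801563°; total 12.801563
  W → negative
Point 2:
  Lat: 52.6882′ = 0.878137°; total 87.878137
  N → positive
  Lon: 44 + 1.74/60 = 44.029000
  W ⇒ negate
Point 3:
  φ: 23.494′ = 0.391567°; total 0.391567
  hemisphere S, so the sign is −
  λ: 14.23′ = 0.237167°; total 62.237167
  E ⇒ keep positive
Point 4:
  Latitude: 8 + 12.37/60 = 8.206167
  S ⇒ negate
  λ: 51.802′ = 0.863367°; total 178.863367
  W → negative

1. -40.63675, -12.80156
2. 87.87814, -44.02900
3. -0.39157, 62.23717
4. -8.20617, -178.86337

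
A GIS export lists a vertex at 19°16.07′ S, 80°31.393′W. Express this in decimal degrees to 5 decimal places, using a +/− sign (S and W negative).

-19.26783, -80.52322

Latitude: 19 + 16.07/60 = 19.267833
hemisphere S, so the sign is −
λ: 80 + 31.393/60 = 80.523217
W → negative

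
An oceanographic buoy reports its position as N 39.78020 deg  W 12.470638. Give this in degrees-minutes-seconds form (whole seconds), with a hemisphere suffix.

Lat: 0.780200 × 60 = 46.81200′ → 46′, remainder × 60 = 48.72″
λ: 0.470638° → 28.23828′; 0.23828 × 60 = 14.30″

39°46′49″ N, 12°28′14″ W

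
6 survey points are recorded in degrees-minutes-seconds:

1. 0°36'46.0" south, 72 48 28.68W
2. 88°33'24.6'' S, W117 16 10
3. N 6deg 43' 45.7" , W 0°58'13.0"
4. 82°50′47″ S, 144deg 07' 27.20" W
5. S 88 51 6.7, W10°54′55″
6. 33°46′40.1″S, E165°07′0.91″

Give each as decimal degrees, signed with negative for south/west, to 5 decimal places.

1. -0.61278, -72.80797
2. -88.55683, -117.26944
3. 6.72936, -0.97028
4. -82.84639, -144.12422
5. -88.85186, -10.91528
6. -33.77781, 165.11692

Point 1:
  φ: 36′ + 46″ = 36.76667′; 0 + 36.76667/60 = 0.612778
  S → negative
  Lon: 48′ + 28.68″ = 48.47800′; 72 + 48.47800/60 = 72.807967
  W → negative
Point 2:
  φ: 88 + 33/60 + 24.6/3600 = 88.556833
  hemisphere S, so the sign is −
  λ: 117° + 16/60 + 10/3600 = 117 + 0.266667 + 0.002778 = 117.269444
  W → negative
Point 3:
  Lat: 6 + 43/60 + 45.7/3600 = 6.729361
  N → positive
  λ: 0° + 58/60 + 13/3600 = 0 + 0.966667 + 0.003611 = 0.970278
  W → negative
Point 4:
  Latitude: 82 + 50/60 + 47/3600 = 82.846389
  S → negative
  Longitude: 144° + 7/60 + 27.2/3600 = 144 + 0.116667 + 0.007556 = 144.124222
  hemisphere W, so the sign is −
Point 5:
  Lat: 51′ + 6.7″ = 51.11167′; 88 + 51.11167/60 = 88.851861
  S → negative
  Longitude: 10 + 54/60 + 55/3600 = 10.915278
  W → negative
Point 6:
  Lat: 33 + 46/60 + 40.1/3600 = 33.777806
  S → negative
  λ: 165° + 7/60 + 0.91/3600 = 165 + 0.116667 + 0.000253 = 165.116919
  E → positive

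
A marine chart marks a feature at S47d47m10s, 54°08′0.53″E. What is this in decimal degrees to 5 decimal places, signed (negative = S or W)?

φ: 47 + 47/60 + 10/3600 = 47.786111
S ⇒ negate
Longitude: 8′ + 0.53″ = 8.00883′; 54 + 8.00883/60 = 54.133481
E ⇒ keep positive

-47.78611, 54.13348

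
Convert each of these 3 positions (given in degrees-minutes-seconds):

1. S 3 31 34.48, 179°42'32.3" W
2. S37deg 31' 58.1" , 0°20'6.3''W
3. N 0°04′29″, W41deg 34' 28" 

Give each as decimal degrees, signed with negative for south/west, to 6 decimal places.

Point 1:
  Latitude: 31′ + 34.48″ = 31.57467′; 3 + 31.57467/60 = 3.5262444
  S → negative
  Lon: 179° + 42/60 + 32.3/3600 = 179 + 0.700000 + 0.008972 = 179.7089722
  W ⇒ negate
Point 2:
  Lat: 31′ + 58.1″ = 31.96833′; 37 + 31.96833/60 = 37.5328056
  hemisphere S, so the sign is −
  Longitude: 0 + 20/60 + 6.3/3600 = 0.3350833
  hemisphere W, so the sign is −
Point 3:
  Lat: 4′ + 29″ = 4.48333′; 0 + 4.48333/60 = 0.0747222
  N → positive
  Longitude: 34′ + 28″ = 34.46667′; 41 + 34.46667/60 = 41.5744444
  W ⇒ negate

1. -3.526244, -179.708972
2. -37.532806, -0.335083
3. 0.074722, -41.574444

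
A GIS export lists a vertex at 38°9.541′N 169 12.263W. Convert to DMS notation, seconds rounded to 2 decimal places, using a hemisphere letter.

Latitude: fractional minutes 0.54100 × 60 = 32.4600″
λ: fractional minutes 0.26300 × 60 = 15.7800″

38°09′32.46″ N, 169°12′15.78″ W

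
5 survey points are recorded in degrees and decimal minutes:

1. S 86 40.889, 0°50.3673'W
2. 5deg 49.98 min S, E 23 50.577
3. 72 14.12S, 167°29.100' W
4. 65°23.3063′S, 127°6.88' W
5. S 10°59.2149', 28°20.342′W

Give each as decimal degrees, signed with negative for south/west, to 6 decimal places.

Point 1:
  Lat: 86 + 40.889/60 = 86.6814833
  S → negative
  λ: 0 + 50.3673/60 = 0.8394550
  hemisphere W, so the sign is −
Point 2:
  φ: 5 + 49.98/60 = 5.8330000
  hemisphere S, so the sign is −
  Longitude: 23 + 50.577/60 = 23.8429500
  E ⇒ keep positive
Point 3:
  Latitude: 72 + 14.12/60 = 72.2353333
  hemisphere S, so the sign is −
  Longitude: 29.1′ = 0.485000°; total 167.4850000
  hemisphere W, so the sign is −
Point 4:
  φ: 23.3063′ = 0.388438°; total 65.3884383
  S ⇒ negate
  Longitude: 6.88′ = 0.114667°; total 127.1146667
  hemisphere W, so the sign is −
Point 5:
  Latitude: 10 + 59.2149/60 = 10.9869150
  hemisphere S, so the sign is −
  λ: 28 + 20.342/60 = 28.3390333
  W → negative

1. -86.681483, -0.839455
2. -5.833000, 23.842950
3. -72.235333, -167.485000
4. -65.388438, -127.114667
5. -10.986915, -28.339033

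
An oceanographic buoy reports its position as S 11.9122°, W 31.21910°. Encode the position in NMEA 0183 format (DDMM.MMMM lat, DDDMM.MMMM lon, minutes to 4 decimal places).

1154.7320,S / 03113.1460,W

φ: 11° + 0.912200 × 60 = 11° 54.732000′
λ: minutes = (31.219100 − 31) × 60 = 13.146000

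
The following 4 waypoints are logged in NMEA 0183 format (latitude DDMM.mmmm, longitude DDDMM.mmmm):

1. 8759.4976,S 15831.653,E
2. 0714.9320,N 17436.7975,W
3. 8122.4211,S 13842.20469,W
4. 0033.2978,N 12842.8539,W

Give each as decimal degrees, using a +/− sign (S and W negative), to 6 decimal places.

Point 1:
  φ: degrees = first 2 digits = 87, minutes = 59.4976; 87 + 59.4976/60 = 87.9916267
  S → negative
  Lon: degrees = first 3 digits = 158, minutes = 31.653; 158 + 31.653/60 = 158.5275500
  E ⇒ keep positive
Point 2:
  φ: split at 2 digits → 07° and 14.932′; 7 + 14.932/60 = 7.2488667
  N → positive
  λ: split at 3 digits → 174° and 36.7975′; 174 + 36.7975/60 = 174.6132917
  hemisphere W, so the sign is −
Point 3:
  Lat: split at 2 digits → 81° and 22.4211′; 81 + 22.4211/60 = 81.3736850
  S ⇒ negate
  Longitude: split at 3 digits → 138° and 42.20469′; 138 + 42.20469/60 = 138.7034115
  hemisphere W, so the sign is −
Point 4:
  Latitude: degrees = first 2 digits = 0, minutes = 33.2978; 0 + 33.2978/60 = 0.5549633
  N ⇒ keep positive
  λ: split at 3 digits → 128° and 42.8539′; 128 + 42.8539/60 = 128.7142317
  W ⇒ negate

1. -87.991627, 158.527550
2. 7.248867, -174.613292
3. -81.373685, -138.703412
4. 0.554963, -128.714232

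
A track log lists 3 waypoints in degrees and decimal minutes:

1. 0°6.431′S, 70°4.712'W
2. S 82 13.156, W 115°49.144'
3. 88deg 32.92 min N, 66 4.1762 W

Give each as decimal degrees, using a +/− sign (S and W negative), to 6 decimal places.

1. -0.107183, -70.078533
2. -82.219267, -115.819067
3. 88.548667, -66.069603

Point 1:
  φ: 0 + 6.431/60 = 0.1071833
  S ⇒ negate
  Lon: 4.712′ = 0.078533°; total 70.0785333
  W ⇒ negate
Point 2:
  Latitude: 82 + 13.156/60 = 82.2192667
  hemisphere S, so the sign is −
  λ: 115 + 49.144/60 = 115.8190667
  W ⇒ negate
Point 3:
  φ: 32.92′ = 0.548667°; total 88.5486667
  N → positive
  Longitude: 66 + 4.1762/60 = 66.0696033
  hemisphere W, so the sign is −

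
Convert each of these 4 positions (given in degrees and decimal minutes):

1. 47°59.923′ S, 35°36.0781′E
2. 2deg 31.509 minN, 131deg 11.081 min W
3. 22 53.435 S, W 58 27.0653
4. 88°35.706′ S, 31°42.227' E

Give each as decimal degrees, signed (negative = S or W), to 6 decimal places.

1. -47.998717, 35.601302
2. 2.525150, -131.184683
3. -22.890583, -58.451088
4. -88.595100, 31.703783

Point 1:
  Latitude: 59.923′ = 0.998717°; total 47.9987167
  hemisphere S, so the sign is −
  λ: 35 + 36.0781/60 = 35.6013017
  E ⇒ keep positive
Point 2:
  Latitude: 2 + 31.509/60 = 2.5251500
  N ⇒ keep positive
  λ: 11.081′ = 0.184683°; total 131.1846833
  W → negative
Point 3:
  Lat: 53.435′ = 0.890583°; total 22.8905833
  S ⇒ negate
  Longitude: 27.0653′ = 0.451088°; total 58.4510883
  W → negative
Point 4:
  φ: 88 + 35.706/60 = 88.5951000
  hemisphere S, so the sign is −
  Longitude: 42.227′ = 0.703783°; total 31.7037833
  E → positive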